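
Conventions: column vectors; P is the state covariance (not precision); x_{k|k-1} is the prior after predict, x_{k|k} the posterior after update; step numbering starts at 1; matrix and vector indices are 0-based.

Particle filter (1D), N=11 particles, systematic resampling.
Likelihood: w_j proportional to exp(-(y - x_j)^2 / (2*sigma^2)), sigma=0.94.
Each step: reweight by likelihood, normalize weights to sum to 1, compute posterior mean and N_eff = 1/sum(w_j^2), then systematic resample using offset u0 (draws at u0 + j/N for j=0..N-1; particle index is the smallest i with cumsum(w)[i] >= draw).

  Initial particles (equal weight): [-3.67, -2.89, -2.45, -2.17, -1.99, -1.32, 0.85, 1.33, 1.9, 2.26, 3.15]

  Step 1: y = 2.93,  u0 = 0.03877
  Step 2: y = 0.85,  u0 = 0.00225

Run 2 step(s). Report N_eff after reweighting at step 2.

step 1: w=[0.0000, 0.0000, 0.0000, 0.0000, 0.0000, 0.0000, 0.0330, 0.0897, 0.2095, 0.2962, 0.3716]  mean=2.3852  Neff=3.5865  idx=[7, 8, 8, 8, 9, 9, 9, 10, 10, 10, 10]
step 2: w=[0.2398, 0.1464, 0.1464, 0.1464, 0.0887, 0.0887, 0.0887, 0.0137, 0.0137, 0.0137, 0.0137]  mean=1.9276  Neff=6.8400  idx=[0, 0, 0, 1, 1, 2, 3, 3, 4, 5, 6]

N_eff = 6.8400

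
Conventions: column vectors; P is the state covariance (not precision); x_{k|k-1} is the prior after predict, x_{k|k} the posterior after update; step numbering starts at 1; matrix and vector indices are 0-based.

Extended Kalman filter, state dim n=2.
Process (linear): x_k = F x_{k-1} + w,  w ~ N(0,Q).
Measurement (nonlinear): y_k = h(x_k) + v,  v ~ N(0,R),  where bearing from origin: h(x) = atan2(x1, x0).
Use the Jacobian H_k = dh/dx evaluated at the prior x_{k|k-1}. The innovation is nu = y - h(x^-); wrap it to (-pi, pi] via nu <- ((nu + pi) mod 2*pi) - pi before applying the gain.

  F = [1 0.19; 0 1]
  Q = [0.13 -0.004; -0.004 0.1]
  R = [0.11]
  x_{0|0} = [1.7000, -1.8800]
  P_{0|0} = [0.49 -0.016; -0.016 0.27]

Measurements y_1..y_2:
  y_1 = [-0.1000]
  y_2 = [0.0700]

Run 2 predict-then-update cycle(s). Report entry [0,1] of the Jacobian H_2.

step 1: x^-=[1.3428, -1.8800]  P^-=[0.6237 0.0313; 0.0313 0.3700]  H_jac=[0.3522 0.2516]  S=[0.2163]  K=[1.0518; 0.4812]  nu=[0.8506]  x^+=[2.2374, -1.4707]  P^+=[0.3843 -0.0782; -0.0782 0.3199]
step 2: x^-=[1.9580, -1.4707]  P^-=[0.4962 -0.0214; -0.0214 0.4199]  H_jac=[0.2453 0.3265]  S=[0.1812]  K=[0.6330; 0.7277]  nu=[0.7142]  x^+=[2.4101, -0.9509]  P^+=[0.4236 -0.1049; -0.1049 0.3239]

H_jac[0,1] = 0.3265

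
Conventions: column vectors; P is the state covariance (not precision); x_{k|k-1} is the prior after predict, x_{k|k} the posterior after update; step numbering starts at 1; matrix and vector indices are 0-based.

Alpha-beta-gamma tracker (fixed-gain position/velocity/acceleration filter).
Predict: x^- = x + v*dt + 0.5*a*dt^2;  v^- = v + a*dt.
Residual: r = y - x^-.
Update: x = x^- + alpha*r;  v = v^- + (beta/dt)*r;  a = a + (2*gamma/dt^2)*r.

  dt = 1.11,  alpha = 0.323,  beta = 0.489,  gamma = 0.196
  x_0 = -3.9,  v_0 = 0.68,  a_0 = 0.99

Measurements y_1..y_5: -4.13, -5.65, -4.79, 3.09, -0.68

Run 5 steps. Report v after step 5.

v_post = 3.4202

step 1: x_pred=-2.5353  r=-1.5947  x^+=-3.0504  v^+=1.0764  a^+=0.4826
step 2: x_pred=-1.5583  r=-4.0917  x^+=-2.8799  v^+=-0.1905  a^+=-0.8192
step 3: x_pred=-3.5960  r=-1.1940  x^+=-3.9816  v^+=-1.6257  a^+=-1.1991
step 4: x_pred=-6.5249  r=9.6149  x^+=-3.4193  v^+=1.2791  a^+=1.8600
step 5: x_pred=-0.8537  r=0.1737  x^+=-0.7976  v^+=3.4202  a^+=1.9152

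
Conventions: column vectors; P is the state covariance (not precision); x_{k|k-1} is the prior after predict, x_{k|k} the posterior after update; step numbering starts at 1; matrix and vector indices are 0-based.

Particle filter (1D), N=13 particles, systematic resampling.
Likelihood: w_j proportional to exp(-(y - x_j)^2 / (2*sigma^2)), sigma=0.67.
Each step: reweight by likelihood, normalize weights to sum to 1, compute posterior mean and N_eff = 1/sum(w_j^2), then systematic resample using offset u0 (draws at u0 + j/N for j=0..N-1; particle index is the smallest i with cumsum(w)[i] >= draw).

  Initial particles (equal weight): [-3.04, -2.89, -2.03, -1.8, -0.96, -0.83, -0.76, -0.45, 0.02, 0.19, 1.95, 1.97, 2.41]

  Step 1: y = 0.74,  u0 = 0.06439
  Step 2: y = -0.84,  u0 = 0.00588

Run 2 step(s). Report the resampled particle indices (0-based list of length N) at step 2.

step 1: w=[0.0000, 0.0000, 0.0001, 0.0004, 0.0191, 0.0307, 0.0390, 0.0986, 0.2680, 0.3409, 0.0935, 0.0885, 0.0214]  mean=0.3597  Neff=4.5958  idx=[6, 7, 8, 8, 8, 8, 9, 9, 9, 9, 10, 11, 12]
step 2: w=[0.2060, 0.1752, 0.0910, 0.0910, 0.0910, 0.0910, 0.0637, 0.0637, 0.0637, 0.0637, 0.0000, 0.0000, 0.0000]  mean=-0.1796  Neff=8.1646  idx=[0, 0, 0, 1, 1, 2, 2, 3, 4, 5, 6, 7, 8]

resampled_idx = [0, 0, 0, 1, 1, 2, 2, 3, 4, 5, 6, 7, 8]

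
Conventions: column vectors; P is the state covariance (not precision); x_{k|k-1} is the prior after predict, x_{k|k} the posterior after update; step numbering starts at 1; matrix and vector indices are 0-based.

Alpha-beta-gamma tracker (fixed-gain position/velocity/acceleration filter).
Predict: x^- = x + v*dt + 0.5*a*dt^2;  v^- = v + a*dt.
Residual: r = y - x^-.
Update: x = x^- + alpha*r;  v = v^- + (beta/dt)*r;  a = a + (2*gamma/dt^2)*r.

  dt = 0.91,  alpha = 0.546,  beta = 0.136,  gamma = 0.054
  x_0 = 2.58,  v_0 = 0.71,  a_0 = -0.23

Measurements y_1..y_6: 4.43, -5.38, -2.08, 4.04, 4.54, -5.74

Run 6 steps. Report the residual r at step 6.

step 1: x_pred=3.1309  r=1.2991  x^+=3.8402  v^+=0.6949  a^+=-0.0606
step 2: x_pred=4.4474  r=-9.8274  x^+=-0.9183  v^+=-0.8290  a^+=-1.3423
step 3: x_pred=-2.2285  r=0.1485  x^+=-2.1474  v^+=-2.0282  a^+=-1.3229
step 4: x_pred=-4.5408  r=8.5808  x^+=0.1443  v^+=-1.9497  a^+=-0.2038
step 5: x_pred=-1.7143  r=6.2543  x^+=1.7006  v^+=-1.2004  a^+=0.6119
step 6: x_pred=0.8616  r=-6.6016  x^+=-2.7429  v^+=-1.6302  a^+=-0.2491

resid = -6.6016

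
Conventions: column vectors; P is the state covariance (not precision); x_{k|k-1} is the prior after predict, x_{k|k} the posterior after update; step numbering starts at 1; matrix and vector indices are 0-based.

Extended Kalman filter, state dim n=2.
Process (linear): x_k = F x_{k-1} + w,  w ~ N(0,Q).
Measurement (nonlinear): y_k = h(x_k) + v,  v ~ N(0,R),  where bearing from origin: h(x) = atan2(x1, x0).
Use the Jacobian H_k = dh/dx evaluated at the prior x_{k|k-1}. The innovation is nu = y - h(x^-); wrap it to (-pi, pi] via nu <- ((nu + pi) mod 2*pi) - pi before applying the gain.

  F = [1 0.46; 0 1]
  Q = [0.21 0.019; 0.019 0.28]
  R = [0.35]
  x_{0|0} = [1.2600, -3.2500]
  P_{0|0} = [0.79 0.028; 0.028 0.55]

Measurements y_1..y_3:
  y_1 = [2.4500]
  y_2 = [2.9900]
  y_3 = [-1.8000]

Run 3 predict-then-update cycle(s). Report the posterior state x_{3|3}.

x_post = [-5.3284, -3.6216]

step 1: x^-=[-0.2350, -3.2500]  P^-=[1.1421 0.3000; 0.3000 0.8300]  H_jac=[0.3061 -0.0221]  S=[0.4534]  K=[0.7565; 0.1620]  nu=[-2.1902]  x^+=[-1.8919, -3.6049]  P^+=[0.8827 0.2444; 0.2444 0.8181]
step 2: x^-=[-3.5501, -3.6049]  P^-=[1.4907 0.6398; 0.6398 1.0981]  H_jac=[0.1408 -0.1387]  S=[0.3757]  K=[0.3226; -0.1656]  nu=[-0.9446]  x^+=[-3.8549, -3.4485]  P^+=[1.4516 0.6598; 0.6598 1.0878]
step 3: x^-=[-5.4412, -3.4485]  P^-=[2.4988 1.1792; 1.1792 1.3678]  H_jac=[0.0831 -0.1311]  S=[0.3651]  K=[0.1453; -0.2228]  nu=[0.7767]  x^+=[-5.3284, -3.6216]  P^+=[2.4911 1.1910; 1.1910 1.3497]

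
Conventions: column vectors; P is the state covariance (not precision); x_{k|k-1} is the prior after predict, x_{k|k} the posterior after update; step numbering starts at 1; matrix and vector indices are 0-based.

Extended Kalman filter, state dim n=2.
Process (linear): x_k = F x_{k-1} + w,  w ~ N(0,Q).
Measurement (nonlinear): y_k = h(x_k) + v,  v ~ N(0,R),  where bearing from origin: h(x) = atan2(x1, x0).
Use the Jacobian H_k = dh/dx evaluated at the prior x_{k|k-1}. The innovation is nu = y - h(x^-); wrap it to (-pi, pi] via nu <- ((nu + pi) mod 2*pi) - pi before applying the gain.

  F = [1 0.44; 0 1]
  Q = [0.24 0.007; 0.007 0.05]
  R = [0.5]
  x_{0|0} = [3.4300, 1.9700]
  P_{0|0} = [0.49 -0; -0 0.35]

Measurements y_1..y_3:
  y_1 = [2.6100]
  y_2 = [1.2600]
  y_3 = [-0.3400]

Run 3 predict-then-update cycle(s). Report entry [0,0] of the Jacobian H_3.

step 1: x^-=[4.2968, 1.9700]  P^-=[0.7978 0.1610; 0.1610 0.4000]  H_jac=[-0.0882 0.1923]  S=[0.5155]  K=[-0.0764; 0.1217]  nu=[2.1801]  x^+=[4.1303, 2.2353]  P^+=[0.7948 0.1658; 0.1658 0.3924]
step 2: x^-=[5.1138, 2.2353]  P^-=[1.2566 0.3454; 0.3454 0.4424]  H_jac=[-0.0718 0.1642]  S=[0.5103]  K=[-0.0656; 0.0938]  nu=[0.8479]  x^+=[5.0582, 2.3148]  P^+=[1.2544 0.3486; 0.3486 0.4379]
step 3: x^-=[6.0767, 2.3148]  P^-=[1.8859 0.5482; 0.5482 0.4879]  H_jac=[-0.0547 0.1437]  S=[0.5071]  K=[-0.0482; 0.0791]  nu=[-0.7040]  x^+=[6.1106, 2.2591]  P^+=[1.8848 0.5502; 0.5502 0.4847]

H_jac[0,0] = -0.0547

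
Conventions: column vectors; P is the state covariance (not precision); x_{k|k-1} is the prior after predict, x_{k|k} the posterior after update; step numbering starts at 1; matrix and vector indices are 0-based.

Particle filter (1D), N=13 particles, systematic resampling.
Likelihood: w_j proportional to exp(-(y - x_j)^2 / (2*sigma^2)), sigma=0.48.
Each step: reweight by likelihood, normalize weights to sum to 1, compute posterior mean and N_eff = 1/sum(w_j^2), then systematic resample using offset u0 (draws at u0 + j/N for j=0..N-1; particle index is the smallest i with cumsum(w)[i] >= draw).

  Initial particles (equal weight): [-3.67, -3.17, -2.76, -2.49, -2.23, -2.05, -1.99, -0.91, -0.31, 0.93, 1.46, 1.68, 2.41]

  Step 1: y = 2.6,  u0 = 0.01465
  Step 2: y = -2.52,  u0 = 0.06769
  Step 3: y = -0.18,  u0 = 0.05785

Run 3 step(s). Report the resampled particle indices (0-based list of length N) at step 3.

resampled_idx = [0, 1, 2, 3, 4, 5, 6, 7, 8, 9, 10, 11, 11]

step 1: w=[0.0000, 0.0000, 0.0000, 0.0000, 0.0000, 0.0000, 0.0000, 0.0000, 0.0000, 0.0021, 0.0520, 0.1390, 0.8069]  mean=2.2561  Neff=1.4856  idx=[10, 11, 11, 12, 12, 12, 12, 12, 12, 12, 12, 12, 12]
step 2: w=[0.9613, 0.0194, 0.0194, 0.0000, 0.0000, 0.0000, 0.0000, 0.0000, 0.0000, 0.0000, 0.0000, 0.0000, 0.0000]  mean=1.4685  Neff=1.0813  idx=[0, 0, 0, 0, 0, 0, 0, 0, 0, 0, 0, 0, 2]
step 3: w=[0.0820, 0.0820, 0.0820, 0.0820, 0.0820, 0.0820, 0.0820, 0.0820, 0.0820, 0.0820, 0.0820, 0.0820, 0.0154]  mean=1.4634  Neff=12.3427  idx=[0, 1, 2, 3, 4, 5, 6, 7, 8, 9, 10, 11, 11]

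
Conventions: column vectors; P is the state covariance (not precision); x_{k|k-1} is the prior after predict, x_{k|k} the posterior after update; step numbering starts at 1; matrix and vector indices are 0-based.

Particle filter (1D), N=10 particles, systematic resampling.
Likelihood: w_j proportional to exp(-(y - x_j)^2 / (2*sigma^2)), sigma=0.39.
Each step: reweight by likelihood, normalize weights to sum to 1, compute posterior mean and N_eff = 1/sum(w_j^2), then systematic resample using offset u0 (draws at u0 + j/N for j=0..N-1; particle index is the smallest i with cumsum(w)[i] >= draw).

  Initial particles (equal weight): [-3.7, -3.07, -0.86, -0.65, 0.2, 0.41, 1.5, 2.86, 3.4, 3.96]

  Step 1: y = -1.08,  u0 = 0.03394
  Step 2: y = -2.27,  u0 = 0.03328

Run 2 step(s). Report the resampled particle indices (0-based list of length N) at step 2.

step 1: w=[0.0000, 0.0000, 0.6080, 0.3882, 0.0033, 0.0005, 0.0000, 0.0000, 0.0000, 0.0000]  mean=-0.7744  Neff=1.9215  idx=[2, 2, 2, 2, 2, 2, 3, 3, 3, 3]
step 2: w=[0.1540, 0.1540, 0.1540, 0.1540, 0.1540, 0.1540, 0.0190, 0.0190, 0.0190, 0.0190]  mean=-0.8440  Neff=6.9577  idx=[0, 0, 1, 2, 2, 3, 4, 4, 5, 6]

resampled_idx = [0, 0, 1, 2, 2, 3, 4, 4, 5, 6]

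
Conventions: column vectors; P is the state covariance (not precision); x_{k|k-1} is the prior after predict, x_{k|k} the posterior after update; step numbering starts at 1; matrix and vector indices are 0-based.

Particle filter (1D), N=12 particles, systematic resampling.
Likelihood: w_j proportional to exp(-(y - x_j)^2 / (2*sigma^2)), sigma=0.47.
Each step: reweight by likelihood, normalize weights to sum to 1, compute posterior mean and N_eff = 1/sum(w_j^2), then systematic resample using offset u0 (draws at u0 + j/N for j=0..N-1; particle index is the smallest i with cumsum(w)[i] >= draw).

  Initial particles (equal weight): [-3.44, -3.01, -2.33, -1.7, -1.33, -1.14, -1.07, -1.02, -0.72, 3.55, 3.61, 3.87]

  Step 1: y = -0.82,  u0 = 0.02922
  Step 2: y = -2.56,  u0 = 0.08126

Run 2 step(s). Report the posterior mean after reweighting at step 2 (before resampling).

step 1: w=[0.0000, 0.0000, 0.0013, 0.0404, 0.1295, 0.1850, 0.2025, 0.2131, 0.2281, 0.0000, 0.0000, 0.0000]  mean=-1.0533  Neff=5.2331  idx=[3, 4, 5, 5, 6, 6, 6, 7, 7, 8, 8, 8]
step 2: w=[0.6910, 0.1200, 0.0384, 0.0384, 0.0242, 0.0242, 0.0242, 0.0172, 0.0172, 0.0017, 0.0017, 0.0017]  mean=-1.5383  Neff=2.0115  idx=[0, 0, 0, 0, 0, 0, 0, 0, 1, 2, 5, 10]

post_mean = -1.5383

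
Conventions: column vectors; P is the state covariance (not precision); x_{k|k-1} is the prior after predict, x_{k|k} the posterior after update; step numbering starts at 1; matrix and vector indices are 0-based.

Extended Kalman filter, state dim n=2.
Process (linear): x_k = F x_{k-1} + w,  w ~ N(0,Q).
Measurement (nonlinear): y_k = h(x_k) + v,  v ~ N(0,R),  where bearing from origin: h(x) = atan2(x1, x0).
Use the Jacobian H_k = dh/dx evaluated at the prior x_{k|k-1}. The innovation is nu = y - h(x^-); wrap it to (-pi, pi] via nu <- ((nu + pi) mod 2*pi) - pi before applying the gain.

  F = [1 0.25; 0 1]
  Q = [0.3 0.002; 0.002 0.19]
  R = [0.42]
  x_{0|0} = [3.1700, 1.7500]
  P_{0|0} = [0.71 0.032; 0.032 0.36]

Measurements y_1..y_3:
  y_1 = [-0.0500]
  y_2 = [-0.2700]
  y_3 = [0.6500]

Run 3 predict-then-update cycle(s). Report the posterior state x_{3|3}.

step 1: x^-=[3.6075, 1.7500]  P^-=[1.0485 0.1240; 0.1240 0.5500]  H_jac=[-0.1089 0.2244]  S=[0.4541]  K=[-0.1901; 0.2421]  nu=[-0.5017]  x^+=[3.7029, 1.6286]  P^+=[1.0321 0.1449; 0.1449 0.5234]
step 2: x^-=[4.1100, 1.6286]  P^-=[1.4373 0.2777; 0.2777 0.7134]  H_jac=[-0.0833 0.2103]  S=[0.4518]  K=[-0.1358; 0.2808]  nu=[-0.6473]  x^+=[4.1979, 1.4468]  P^+=[1.4289 0.2950; 0.2950 0.6778]
step 3: x^-=[4.5596, 1.4468]  P^-=[1.9188 0.4664; 0.4664 0.8678]  H_jac=[-0.0632 0.1993]  S=[0.4504]  K=[-0.0630; 0.3184]  nu=[0.3427]  x^+=[4.5380, 1.5559]  P^+=[1.9170 0.4754; 0.4754 0.8221]

x_post = [4.5380, 1.5559]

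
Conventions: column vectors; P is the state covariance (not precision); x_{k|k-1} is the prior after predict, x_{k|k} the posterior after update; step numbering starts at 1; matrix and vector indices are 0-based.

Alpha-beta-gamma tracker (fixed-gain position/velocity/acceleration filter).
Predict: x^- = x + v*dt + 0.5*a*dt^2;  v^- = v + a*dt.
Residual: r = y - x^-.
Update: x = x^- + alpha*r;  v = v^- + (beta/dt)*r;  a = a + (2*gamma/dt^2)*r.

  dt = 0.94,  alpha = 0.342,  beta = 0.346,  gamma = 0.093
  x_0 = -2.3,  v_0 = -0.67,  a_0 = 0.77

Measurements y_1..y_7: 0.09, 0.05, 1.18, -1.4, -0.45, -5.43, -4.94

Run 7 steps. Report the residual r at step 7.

step 1: x_pred=-2.5896  r=2.6796  x^+=-1.6732  v^+=1.0401  a^+=1.3341
step 2: x_pred=-0.1061  r=0.1561  x^+=-0.0527  v^+=2.3516  a^+=1.3669
step 3: x_pred=2.7617  r=-1.5817  x^+=2.2208  v^+=3.0543  a^+=1.0340
step 4: x_pred=5.5486  r=-6.9486  x^+=3.1722  v^+=1.4685  a^+=-0.4287
step 5: x_pred=4.3632  r=-4.8132  x^+=2.7171  v^+=-0.7061  a^+=-1.4419
step 6: x_pred=1.4163  r=-6.8463  x^+=-0.9251  v^+=-4.5816  a^+=-2.8831
step 7: x_pred=-6.5056  r=1.5656  x^+=-5.9701  v^+=-6.7154  a^+=-2.5535

resid = 1.5656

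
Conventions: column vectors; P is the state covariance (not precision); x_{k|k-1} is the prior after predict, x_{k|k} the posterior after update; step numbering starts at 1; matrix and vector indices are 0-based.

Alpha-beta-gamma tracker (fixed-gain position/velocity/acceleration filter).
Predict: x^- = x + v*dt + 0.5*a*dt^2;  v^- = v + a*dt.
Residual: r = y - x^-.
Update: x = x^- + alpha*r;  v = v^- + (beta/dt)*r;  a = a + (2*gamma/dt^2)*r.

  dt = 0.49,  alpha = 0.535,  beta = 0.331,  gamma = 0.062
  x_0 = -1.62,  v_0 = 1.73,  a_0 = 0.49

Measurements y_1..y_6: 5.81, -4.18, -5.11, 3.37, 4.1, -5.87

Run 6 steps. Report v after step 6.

v_post = -2.9006

step 1: x_pred=-0.7135  r=6.5235  x^+=2.7766  v^+=6.3768  a^+=3.8591
step 2: x_pred=6.3645  r=-10.5445  x^+=0.7232  v^+=1.1448  a^+=-1.5867
step 3: x_pred=1.0937  r=-6.2037  x^+=-2.2253  v^+=-3.8233  a^+=-4.7905
step 4: x_pred=-4.6738  r=8.0438  x^+=-0.3704  v^+=-0.7370  a^+=-0.6363
step 5: x_pred=-0.8079  r=4.9079  x^+=1.8178  v^+=2.2666  a^+=1.8984
step 6: x_pred=3.1563  r=-9.0263  x^+=-1.6727  v^+=-2.9006  a^+=-2.7633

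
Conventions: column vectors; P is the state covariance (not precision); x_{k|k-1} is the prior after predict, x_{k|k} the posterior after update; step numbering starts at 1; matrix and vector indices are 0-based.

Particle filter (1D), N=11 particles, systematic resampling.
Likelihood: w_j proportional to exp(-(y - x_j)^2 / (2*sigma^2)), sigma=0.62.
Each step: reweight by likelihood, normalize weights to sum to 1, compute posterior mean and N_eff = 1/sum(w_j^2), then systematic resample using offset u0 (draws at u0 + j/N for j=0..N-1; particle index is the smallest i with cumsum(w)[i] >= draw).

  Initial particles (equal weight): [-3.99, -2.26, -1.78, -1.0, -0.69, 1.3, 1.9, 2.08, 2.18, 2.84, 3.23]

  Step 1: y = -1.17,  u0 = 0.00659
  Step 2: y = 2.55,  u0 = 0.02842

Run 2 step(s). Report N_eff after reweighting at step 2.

step 1: w=[0.0000, 0.0841, 0.2432, 0.3801, 0.2924, 0.0001, 0.0000, 0.0000, 0.0000, 0.0000, 0.0000]  mean=-1.2048  Neff=3.3762  idx=[1, 2, 2, 2, 3, 3, 3, 3, 4, 4, 4]
step 2: w=[0.0000, 0.0000, 0.0000, 0.0000, 0.0199, 0.0199, 0.0199, 0.0199, 0.3069, 0.3069, 0.3069]  mean=-0.7146  Neff=3.5205  idx=[5, 8, 8, 8, 9, 9, 9, 9, 10, 10, 10]

N_eff = 3.5205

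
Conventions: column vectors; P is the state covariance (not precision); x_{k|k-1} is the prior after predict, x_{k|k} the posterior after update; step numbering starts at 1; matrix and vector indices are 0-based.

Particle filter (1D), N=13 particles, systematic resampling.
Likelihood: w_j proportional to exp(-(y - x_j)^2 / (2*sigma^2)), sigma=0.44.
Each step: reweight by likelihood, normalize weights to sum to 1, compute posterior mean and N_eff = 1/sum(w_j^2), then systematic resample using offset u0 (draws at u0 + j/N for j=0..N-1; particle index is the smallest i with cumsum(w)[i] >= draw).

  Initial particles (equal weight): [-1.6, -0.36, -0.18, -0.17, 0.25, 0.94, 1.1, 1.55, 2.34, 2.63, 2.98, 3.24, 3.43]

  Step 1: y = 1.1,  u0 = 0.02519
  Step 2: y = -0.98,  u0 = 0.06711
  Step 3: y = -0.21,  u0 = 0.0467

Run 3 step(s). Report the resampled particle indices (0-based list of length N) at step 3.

step 1: w=[0.0000, 0.0015, 0.0053, 0.0057, 0.0565, 0.3417, 0.3651, 0.2164, 0.0069, 0.0009, 0.0000, 0.0000, 0.0000]  mean=1.0885  Neff=3.3309  idx=[4, 5, 5, 5, 5, 5, 6, 6, 6, 6, 7, 7, 7]
step 2: w=[0.9794, 0.0036, 0.0036, 0.0036, 0.0036, 0.0036, 0.0007, 0.0007, 0.0007, 0.0007, 0.0000, 0.0000, 0.0000]  mean=0.2647  Neff=1.0425  idx=[0, 0, 0, 0, 0, 0, 0, 0, 0, 0, 0, 0, 4]
step 3: w=[0.0829, 0.0829, 0.0829, 0.0829, 0.0829, 0.0829, 0.0829, 0.0829, 0.0829, 0.0829, 0.0829, 0.0829, 0.0047]  mean=0.2532  Neff=12.1105  idx=[0, 1, 2, 3, 4, 5, 6, 7, 7, 8, 9, 10, 11]

resampled_idx = [0, 1, 2, 3, 4, 5, 6, 7, 7, 8, 9, 10, 11]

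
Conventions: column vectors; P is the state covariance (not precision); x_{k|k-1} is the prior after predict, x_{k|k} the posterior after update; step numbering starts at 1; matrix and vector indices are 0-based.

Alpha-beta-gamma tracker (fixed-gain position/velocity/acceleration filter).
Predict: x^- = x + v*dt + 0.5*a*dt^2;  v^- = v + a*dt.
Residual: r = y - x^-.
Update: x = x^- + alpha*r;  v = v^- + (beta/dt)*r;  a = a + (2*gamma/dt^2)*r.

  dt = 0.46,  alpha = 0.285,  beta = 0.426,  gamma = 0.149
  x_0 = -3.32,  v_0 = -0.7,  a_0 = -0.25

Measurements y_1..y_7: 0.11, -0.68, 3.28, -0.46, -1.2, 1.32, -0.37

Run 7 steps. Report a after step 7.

step 1: x_pred=-3.6684  r=3.7784  x^+=-2.5916  v^+=2.6842  a^+=5.0713
step 2: x_pred=-0.8203  r=0.1403  x^+=-0.7803  v^+=5.1469  a^+=5.2689
step 3: x_pred=2.1447  r=1.1353  x^+=2.4683  v^+=8.6220  a^+=6.8678
step 4: x_pred=7.1610  r=-7.6210  x^+=4.9890  v^+=4.7235  a^+=-3.8650
step 5: x_pred=6.7529  r=-7.9529  x^+=4.4863  v^+=-4.4195  a^+=-15.0652
step 6: x_pred=0.8595  r=0.4605  x^+=0.9907  v^+=-10.9230  a^+=-14.4166
step 7: x_pred=-5.5591  r=5.1891  x^+=-4.0802  v^+=-12.7490  a^+=-7.1086

a_post = -7.1086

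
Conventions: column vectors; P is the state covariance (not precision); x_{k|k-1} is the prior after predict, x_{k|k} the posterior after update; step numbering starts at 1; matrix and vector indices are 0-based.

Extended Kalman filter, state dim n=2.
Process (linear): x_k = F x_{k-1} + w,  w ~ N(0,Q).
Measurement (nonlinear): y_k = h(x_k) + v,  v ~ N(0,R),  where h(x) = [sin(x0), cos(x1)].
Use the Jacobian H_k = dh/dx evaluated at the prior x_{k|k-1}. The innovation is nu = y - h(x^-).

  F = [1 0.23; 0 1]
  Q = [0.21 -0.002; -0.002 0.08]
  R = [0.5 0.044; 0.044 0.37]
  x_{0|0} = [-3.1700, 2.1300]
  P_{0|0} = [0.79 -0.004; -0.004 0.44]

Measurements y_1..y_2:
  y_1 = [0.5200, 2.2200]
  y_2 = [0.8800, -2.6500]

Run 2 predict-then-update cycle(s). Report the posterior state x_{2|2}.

step 1: x^-=[-2.6801, 2.1300]  P^-=[1.0214 0.0952; 0.0952 0.5200]  H_jac=[-0.8954 0.0000; 0.0000 -0.8477]  S=[1.3189 0.1163; 0.1163 0.7437]  K=[-0.6934 -0.0001; -0.0126 -0.5908]  nu=[0.9653, 2.7505]  x^+=[-3.3498, 0.4929]  P^+=[0.3872 0.0360; 0.0360 0.2585]
step 2: x^-=[-3.2364, 0.4929]  P^-=[0.6275 0.0935; 0.0935 0.3385]  H_jac=[-0.9955 0.0000; 0.0000 -0.4732]  S=[1.1219 0.0880; 0.0880 0.4458]  K=[-0.5577 0.0109; -0.0556 -0.3483]  nu=[0.7853, -3.5309]  x^+=[-3.7128, 1.6792]  P^+=[0.2796 0.0433; 0.0433 0.2775]

x_post = [-3.7128, 1.6792]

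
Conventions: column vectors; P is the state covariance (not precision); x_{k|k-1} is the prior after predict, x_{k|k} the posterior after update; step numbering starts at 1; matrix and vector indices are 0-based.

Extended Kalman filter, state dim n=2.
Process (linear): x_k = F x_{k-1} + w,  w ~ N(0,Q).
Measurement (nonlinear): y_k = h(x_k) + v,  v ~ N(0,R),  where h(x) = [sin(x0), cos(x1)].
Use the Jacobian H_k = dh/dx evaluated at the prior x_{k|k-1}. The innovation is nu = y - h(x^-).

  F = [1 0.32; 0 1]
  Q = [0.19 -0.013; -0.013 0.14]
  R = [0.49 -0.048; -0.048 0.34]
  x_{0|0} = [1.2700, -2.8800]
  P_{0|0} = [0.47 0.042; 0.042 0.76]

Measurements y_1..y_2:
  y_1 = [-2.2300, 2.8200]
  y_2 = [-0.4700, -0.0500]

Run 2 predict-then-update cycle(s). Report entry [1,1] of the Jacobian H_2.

step 1: x^-=[0.3484, -2.8800]  P^-=[0.7647 0.2722; 0.2722 0.9000]  H_jac=[0.9399 0.0000; 0.0000 0.2586]  S=[1.1656 0.0182; 0.0182 0.4002]  K=[0.6143 0.1480; 0.2106 0.5720]  nu=[-2.5714, 3.7860]  x^+=[-0.6709, -1.2557]  P^+=[0.3127 0.0806; 0.0806 0.7130]
step 2: x^-=[-1.0728, -1.2557]  P^-=[0.6273 0.2957; 0.2957 0.8530]  H_jac=[0.4777 0.0000; 0.0000 0.9508]  S=[0.6331 0.0863; 0.0863 1.1111]  K=[0.4435 0.2186; 0.1249 0.7202]  nu=[0.4085, -0.3599]  x^+=[-0.9703, -1.4639]  P^+=[0.4329 0.0558; 0.0558 0.2512]

H_jac[1,1] = 0.9508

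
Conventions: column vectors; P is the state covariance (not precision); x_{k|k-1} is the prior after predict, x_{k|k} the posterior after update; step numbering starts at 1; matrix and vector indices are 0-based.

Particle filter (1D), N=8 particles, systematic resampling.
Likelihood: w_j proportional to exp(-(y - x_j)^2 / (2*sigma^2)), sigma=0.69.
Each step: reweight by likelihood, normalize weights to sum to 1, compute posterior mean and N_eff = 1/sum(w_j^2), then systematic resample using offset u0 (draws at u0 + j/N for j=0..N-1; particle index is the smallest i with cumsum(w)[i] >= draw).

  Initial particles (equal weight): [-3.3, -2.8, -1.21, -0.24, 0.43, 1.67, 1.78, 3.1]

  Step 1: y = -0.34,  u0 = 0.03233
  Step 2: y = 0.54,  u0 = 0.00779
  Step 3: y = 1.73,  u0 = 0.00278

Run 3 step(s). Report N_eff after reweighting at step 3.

N_eff = 3.8055

step 1: w=[0.0001, 0.0009, 0.2255, 0.4941, 0.2679, 0.0072, 0.0045, 0.0000]  mean=-0.2589  Neff=2.7263  idx=[2, 2, 3, 3, 3, 3, 4, 4]
step 2: w=[0.0096, 0.0096, 0.1267, 0.1267, 0.1267, 0.1267, 0.2370, 0.2370]  mean=0.0589  Neff=5.6588  idx=[0, 2, 3, 4, 5, 6, 6, 7]
step 3: w=[0.0002, 0.0295, 0.0295, 0.0295, 0.0295, 0.2940, 0.2940, 0.2940]  mean=0.3507  Neff=3.8055  idx=[1, 5, 5, 5, 6, 6, 7, 7]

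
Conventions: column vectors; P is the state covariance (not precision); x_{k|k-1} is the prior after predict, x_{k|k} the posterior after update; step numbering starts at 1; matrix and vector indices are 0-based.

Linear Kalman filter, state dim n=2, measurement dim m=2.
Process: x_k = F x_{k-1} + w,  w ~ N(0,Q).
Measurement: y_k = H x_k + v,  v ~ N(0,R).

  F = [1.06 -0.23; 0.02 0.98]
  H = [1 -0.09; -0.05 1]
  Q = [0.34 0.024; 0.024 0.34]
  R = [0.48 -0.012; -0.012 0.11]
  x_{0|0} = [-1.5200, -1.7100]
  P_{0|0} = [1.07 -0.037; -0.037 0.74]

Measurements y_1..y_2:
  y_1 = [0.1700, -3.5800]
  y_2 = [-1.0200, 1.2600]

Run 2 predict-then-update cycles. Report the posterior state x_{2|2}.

x_post = [-0.4211, 0.3055]

step 1: x^-=[-1.2179, -1.7062]  P^-=[1.5994 -0.1584; -0.1584 1.0497]  S=[2.1164 -0.3455; -0.3455 1.1795]  K=[0.7661 0.0224; 0.0283 0.9049]  nu=[1.2343, -1.9347]  x^+=[-0.3155, -3.4220]  P^+=[0.3685 0.0117; 0.0117 0.0998]
step 2: x^-=[0.4526, -3.3599]  P^-=[0.7536 0.0214; 0.0214 0.4364]  S=[1.2333 -0.0675; -0.0675 0.5462]  K=[0.6120 0.0458; 0.0293 0.8007]  nu=[-1.7750, 4.6425]  x^+=[-0.4211, 0.3055]  P^+=[0.2943 0.0124; 0.0124 0.0883]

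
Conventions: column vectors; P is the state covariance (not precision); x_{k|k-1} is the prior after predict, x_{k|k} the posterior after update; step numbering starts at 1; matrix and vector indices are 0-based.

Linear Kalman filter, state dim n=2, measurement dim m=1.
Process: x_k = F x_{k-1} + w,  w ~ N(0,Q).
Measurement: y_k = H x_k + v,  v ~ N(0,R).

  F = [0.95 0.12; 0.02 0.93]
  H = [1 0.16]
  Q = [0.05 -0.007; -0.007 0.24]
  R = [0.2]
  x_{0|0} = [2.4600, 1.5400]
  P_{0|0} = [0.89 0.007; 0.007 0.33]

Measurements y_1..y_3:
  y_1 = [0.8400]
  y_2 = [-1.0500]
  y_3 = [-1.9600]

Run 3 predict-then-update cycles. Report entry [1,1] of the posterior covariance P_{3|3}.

step 1: x^-=[2.5218, 1.4814]  P^-=[0.8596 0.0529; 0.0529 0.5260]  S=[1.0900]  K=[0.7964; 0.1258]  nu=[-1.9188]  x^+=[0.9937, 1.2400]  P^+=[0.1683 -0.0562; -0.0562 0.5088]
step 2: x^-=[1.0928, 1.1731]  P^-=[0.1964 0.0031; 0.0031 0.6780]  S=[0.4147]  K=[0.4747; 0.2692]  nu=[-2.3305]  x^+=[-0.0135, 0.5458]  P^+=[0.1029 -0.0498; -0.0498 0.6480]
step 3: x^-=[0.0527, 0.5074]  P^-=[0.1408 0.0231; 0.0231 0.7986]  S=[0.3687]  K=[0.3921; 0.4093]  nu=[-2.0939]  x^+=[-0.7682, -0.3496]  P^+=[0.0842 -0.0360; -0.0360 0.7369]

P_post[1,1] = 0.7369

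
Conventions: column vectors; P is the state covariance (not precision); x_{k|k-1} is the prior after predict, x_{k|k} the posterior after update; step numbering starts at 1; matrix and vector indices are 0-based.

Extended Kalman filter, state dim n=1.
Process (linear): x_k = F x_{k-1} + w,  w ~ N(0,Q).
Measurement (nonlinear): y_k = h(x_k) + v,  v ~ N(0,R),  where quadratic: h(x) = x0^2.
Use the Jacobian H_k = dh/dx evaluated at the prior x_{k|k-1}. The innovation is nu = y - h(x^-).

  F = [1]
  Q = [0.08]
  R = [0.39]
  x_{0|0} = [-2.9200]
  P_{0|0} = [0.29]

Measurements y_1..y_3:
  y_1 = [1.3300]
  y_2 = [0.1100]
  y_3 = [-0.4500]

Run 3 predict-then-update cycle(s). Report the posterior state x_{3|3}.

x_post = [-0.6814]

step 1: x^-=[-2.9200]  P^-=[0.3700]  H_jac=[-5.8400]  S=[13.0091]  K=[-0.1661]  nu=[-7.1964]  x^+=[-1.7247]  P^+=[0.0111]
step 2: x^-=[-1.7247]  P^-=[0.0911]  H_jac=[-3.4494]  S=[1.4738]  K=[-0.2132]  nu=[-2.8645]  x^+=[-1.1140]  P^+=[0.0241]
step 3: x^-=[-1.1140]  P^-=[0.1041]  H_jac=[-2.2280]  S=[0.9068]  K=[-0.2558]  nu=[-1.6910]  x^+=[-0.6814]  P^+=[0.0448]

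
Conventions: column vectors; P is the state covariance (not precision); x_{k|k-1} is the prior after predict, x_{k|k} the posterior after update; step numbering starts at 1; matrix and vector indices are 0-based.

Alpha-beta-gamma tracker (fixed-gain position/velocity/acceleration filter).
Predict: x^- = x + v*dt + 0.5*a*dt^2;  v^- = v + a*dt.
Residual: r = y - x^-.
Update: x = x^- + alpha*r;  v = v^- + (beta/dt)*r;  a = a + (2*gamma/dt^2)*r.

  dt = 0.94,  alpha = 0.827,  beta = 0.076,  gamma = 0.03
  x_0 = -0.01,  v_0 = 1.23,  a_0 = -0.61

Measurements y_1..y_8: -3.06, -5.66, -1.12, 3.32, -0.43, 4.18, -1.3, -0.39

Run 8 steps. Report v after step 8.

v_post = -1.7284

step 1: x_pred=0.8767  r=-3.9367  x^+=-2.3790  v^+=0.3383  a^+=-0.8773
step 2: x_pred=-2.4485  r=-3.2115  x^+=-5.1044  v^+=-0.7460  a^+=-1.0954
step 3: x_pred=-6.2896  r=5.1696  x^+=-2.0143  v^+=-1.3577  a^+=-0.7444
step 4: x_pred=-3.6194  r=6.9394  x^+=2.1195  v^+=-1.4963  a^+=-0.2731
step 5: x_pred=0.5922  r=-1.0222  x^+=-0.2532  v^+=-1.8357  a^+=-0.3425
step 6: x_pred=-2.1301  r=6.3101  x^+=3.0884  v^+=-1.6476  a^+=0.0859
step 7: x_pred=1.5776  r=-2.8776  x^+=-0.8022  v^+=-1.7994  a^+=-0.1095
step 8: x_pred=-2.5420  r=2.1520  x^+=-0.7623  v^+=-1.7284  a^+=0.0367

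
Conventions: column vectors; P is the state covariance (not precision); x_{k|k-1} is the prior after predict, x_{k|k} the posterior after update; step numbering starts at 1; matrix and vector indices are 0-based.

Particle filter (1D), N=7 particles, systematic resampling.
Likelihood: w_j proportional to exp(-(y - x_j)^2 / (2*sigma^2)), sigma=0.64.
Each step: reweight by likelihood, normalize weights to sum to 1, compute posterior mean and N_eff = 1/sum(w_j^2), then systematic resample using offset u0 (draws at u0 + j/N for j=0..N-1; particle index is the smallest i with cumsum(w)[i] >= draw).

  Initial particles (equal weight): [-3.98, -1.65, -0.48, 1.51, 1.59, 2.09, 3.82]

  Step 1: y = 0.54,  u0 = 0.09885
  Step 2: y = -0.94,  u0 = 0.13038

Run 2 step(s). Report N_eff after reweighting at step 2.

step 1: w=[0.0000, 0.0031, 0.3071, 0.3468, 0.2847, 0.0582, 0.0000]  mean=0.9455  Neff=3.3439  idx=[2, 2, 3, 3, 4, 4, 5]
step 2: w=[0.4993, 0.4993, 0.0004, 0.0004, 0.0003, 0.0003, 0.0000]  mean=-0.4772  Neff=2.0055  idx=[0, 0, 0, 1, 1, 1, 1]

N_eff = 2.0055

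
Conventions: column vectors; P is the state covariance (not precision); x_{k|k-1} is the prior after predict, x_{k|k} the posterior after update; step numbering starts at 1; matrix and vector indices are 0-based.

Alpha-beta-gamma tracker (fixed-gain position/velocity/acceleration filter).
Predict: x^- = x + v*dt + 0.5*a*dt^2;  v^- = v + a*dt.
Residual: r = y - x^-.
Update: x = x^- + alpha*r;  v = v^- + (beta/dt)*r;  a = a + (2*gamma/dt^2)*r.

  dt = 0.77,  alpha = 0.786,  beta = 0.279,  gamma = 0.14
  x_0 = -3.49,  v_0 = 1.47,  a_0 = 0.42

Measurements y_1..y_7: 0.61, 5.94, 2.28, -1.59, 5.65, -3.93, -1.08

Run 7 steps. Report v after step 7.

step 1: x_pred=-2.2336  r=2.8436  x^+=0.0015  v^+=2.8237  a^+=1.7629
step 2: x_pred=2.6984  r=3.2416  x^+=5.2463  v^+=5.3557  a^+=3.2938
step 3: x_pred=10.3467  r=-8.0667  x^+=4.0063  v^+=4.9691  a^+=-0.5157
step 4: x_pred=7.6796  r=-9.2696  x^+=0.3937  v^+=1.2133  a^+=-4.8933
step 5: x_pred=-0.1227  r=5.7727  x^+=4.4146  v^+=-0.4629  a^+=-2.1671
step 6: x_pred=3.4157  r=-7.3457  x^+=-2.3580  v^+=-4.7933  a^+=-5.6362
step 7: x_pred=-7.7197  r=6.6397  x^+=-2.5009  v^+=-6.7273  a^+=-2.5006

v_post = -6.7273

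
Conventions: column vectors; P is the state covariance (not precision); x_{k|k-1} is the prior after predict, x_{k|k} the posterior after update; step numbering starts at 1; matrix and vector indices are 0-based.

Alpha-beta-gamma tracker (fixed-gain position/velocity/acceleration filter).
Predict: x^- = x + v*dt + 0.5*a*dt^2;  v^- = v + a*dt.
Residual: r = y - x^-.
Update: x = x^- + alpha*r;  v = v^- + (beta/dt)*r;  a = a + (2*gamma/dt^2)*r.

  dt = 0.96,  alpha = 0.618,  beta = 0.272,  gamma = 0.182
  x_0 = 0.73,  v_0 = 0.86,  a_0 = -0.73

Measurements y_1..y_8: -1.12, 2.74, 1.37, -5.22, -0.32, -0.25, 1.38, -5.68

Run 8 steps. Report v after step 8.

v_post = 2.1550

step 1: x_pred=1.2192  r=-2.3392  x^+=-0.2264  v^+=-0.5036  a^+=-1.6539
step 2: x_pred=-1.4720  r=4.2120  x^+=1.1310  v^+=-0.8979  a^+=0.0097
step 3: x_pred=0.2735  r=1.0965  x^+=0.9511  v^+=-0.5780  a^+=0.4428
step 4: x_pred=0.6003  r=-5.8203  x^+=-2.9966  v^+=-1.8020  a^+=-1.8560
step 5: x_pred=-5.5818  r=5.2618  x^+=-2.3300  v^+=-2.0930  a^+=0.2222
step 6: x_pred=-4.2369  r=3.9869  x^+=-1.7730  v^+=-0.7500  a^+=1.7969
step 7: x_pred=-1.6650  r=3.0450  x^+=0.2168  v^+=1.8377  a^+=2.9995
step 8: x_pred=3.3632  r=-9.0432  x^+=-2.2255  v^+=2.1550  a^+=-0.5722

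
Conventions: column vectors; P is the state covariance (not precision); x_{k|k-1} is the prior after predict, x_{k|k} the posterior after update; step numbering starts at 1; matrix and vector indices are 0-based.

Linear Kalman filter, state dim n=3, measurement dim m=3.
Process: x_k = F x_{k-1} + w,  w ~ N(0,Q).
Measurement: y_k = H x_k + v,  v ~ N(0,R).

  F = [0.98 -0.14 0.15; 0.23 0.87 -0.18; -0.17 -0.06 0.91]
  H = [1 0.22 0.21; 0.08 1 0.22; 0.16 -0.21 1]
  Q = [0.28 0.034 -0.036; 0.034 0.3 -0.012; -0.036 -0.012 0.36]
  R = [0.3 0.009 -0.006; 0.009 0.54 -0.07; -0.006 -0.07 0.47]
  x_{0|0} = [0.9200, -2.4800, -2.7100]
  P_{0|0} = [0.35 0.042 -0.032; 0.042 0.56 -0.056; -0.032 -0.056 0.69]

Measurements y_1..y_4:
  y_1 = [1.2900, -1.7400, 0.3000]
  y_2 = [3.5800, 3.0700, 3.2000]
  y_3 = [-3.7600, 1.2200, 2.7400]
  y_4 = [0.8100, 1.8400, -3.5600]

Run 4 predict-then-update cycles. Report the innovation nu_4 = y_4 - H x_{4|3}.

innov = [1.6715, 2.0135, -5.5761]

step 1: x^-=[0.8423, -1.4582, -2.4737]  P^-=[0.6241 0.0563 -0.0170; 0.0563 0.8017 -0.2273; -0.0170 -0.2273 0.9604]  S=[1.0019 0.2742 0.1911; 0.2742 1.3006 -0.2298; 0.1911 -0.2298 1.5680]  K=[0.6589 -0.0681 -0.0450; 0.0719 0.5350 -0.1770; -0.0208 0.1075 0.6595]  nu=[1.2880, 0.1950, 2.3327]  x^+=[1.5728, -1.6740, -0.9411]  P^+=[0.2172 -0.0315 -0.0617; -0.0315 0.3154 -0.0498; -0.0617 -0.0498 0.3020]
step 2: x^-=[1.6345, -0.9253, -1.0233]  P^-=[0.4942 0.0116 -0.0739; 0.0116 0.5681 -0.1361; -0.0739 -0.1361 0.6414]  S=[0.8114 0.1623 0.0792; 0.1623 1.0817 -0.1785; 0.0792 -0.1785 1.1818]  K=[0.6113 -0.0675 -0.0488; 0.0543 0.4658 -0.1478; -0.0379 0.0997 0.5745]  nu=[2.3639, 4.0896, 3.7675]  x^+=[2.6194, 0.5514, 1.4590]  P^+=[0.2025 -0.0304 -0.0607; -0.0304 0.2736 -0.0401; -0.0607 -0.0401 0.2645]
step 3: x^-=[2.7087, 0.8196, 0.8493]  P^-=[0.4780 0.0166 -0.0774; 0.0166 0.5318 -0.1193; -0.0774 -0.1193 0.6084]  S=[0.7943 0.1601 0.0698; 0.1601 1.0517 -0.1621; 0.0698 -0.1621 1.1384]  K=[0.6031 -0.0635 -0.0499; 0.0579 0.4516 -0.1399; -0.0393 0.1006 0.5623]  nu=[-6.8274, -0.0032, 1.6294]  x^+=[-1.4897, 0.1948, 2.0335]  P^+=[0.1995 -0.0280 -0.0604; -0.0280 0.2647 -0.0376; -0.0604 -0.0376 0.2593]
step 4: x^-=[-1.1822, -0.5392, 2.0920]  P^-=[0.4741 0.0194 -0.0779; 0.0194 0.5249 -0.1162; -0.0779 -0.1162 0.6036]  S=[0.7913 0.1616 0.0681; 0.1616 1.0463 -0.1584; 0.0681 -0.1584 1.1315]  K=[0.6009 -0.0619 -0.0502; 0.0599 0.4485 -0.1382; -0.0393 0.1008 0.5605]  nu=[1.6715, 2.0135, -5.5761]  x^+=[-0.0226, 1.2347, -0.8962]  P^+=[0.1987 -0.0271 -0.0603; -0.0271 0.2627 -0.0372; -0.0603 -0.0372 0.2585]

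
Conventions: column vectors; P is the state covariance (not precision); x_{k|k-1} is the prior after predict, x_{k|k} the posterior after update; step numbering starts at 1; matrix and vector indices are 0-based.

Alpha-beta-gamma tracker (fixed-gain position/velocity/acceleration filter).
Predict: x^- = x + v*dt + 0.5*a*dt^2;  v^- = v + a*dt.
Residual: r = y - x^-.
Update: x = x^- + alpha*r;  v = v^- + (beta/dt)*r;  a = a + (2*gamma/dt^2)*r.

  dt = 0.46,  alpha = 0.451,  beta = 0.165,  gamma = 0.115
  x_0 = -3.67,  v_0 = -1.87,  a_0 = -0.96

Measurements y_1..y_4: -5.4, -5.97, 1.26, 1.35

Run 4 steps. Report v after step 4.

v_post = 4.8787

step 1: x_pred=-4.6318  r=-0.7682  x^+=-4.9782  v^+=-2.5872  a^+=-1.7950
step 2: x_pred=-6.3582  r=0.3882  x^+=-6.1831  v^+=-3.2736  a^+=-1.3730
step 3: x_pred=-7.8343  r=9.0943  x^+=-3.7328  v^+=-0.6431  a^+=8.5121
step 4: x_pred=-3.1280  r=4.4780  x^+=-1.1084  v^+=4.8787  a^+=13.3795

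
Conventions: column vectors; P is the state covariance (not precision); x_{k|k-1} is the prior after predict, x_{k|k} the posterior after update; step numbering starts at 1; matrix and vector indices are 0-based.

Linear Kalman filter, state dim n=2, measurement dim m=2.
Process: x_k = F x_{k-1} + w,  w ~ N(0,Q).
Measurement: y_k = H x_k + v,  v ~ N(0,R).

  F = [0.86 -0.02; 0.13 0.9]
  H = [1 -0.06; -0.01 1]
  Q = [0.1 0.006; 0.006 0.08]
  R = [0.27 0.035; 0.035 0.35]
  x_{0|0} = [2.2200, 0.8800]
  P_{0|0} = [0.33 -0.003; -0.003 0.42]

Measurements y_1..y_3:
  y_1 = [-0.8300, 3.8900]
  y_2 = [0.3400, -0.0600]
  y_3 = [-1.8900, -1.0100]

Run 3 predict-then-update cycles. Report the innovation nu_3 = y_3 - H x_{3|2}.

innov = [-2.0765, -2.3491]

step 1: x^-=[1.8916, 1.0806]  P^-=[0.3443 0.0330; 0.0330 0.4251]  S=[0.6119 0.0391; 0.0391 0.7744]  K=[0.5589 0.0100; -0.0228 0.5496]  nu=[-2.6568, 2.8283]  x^+=[0.4351, 2.6957]  P^+=[0.1527 0.0246; 0.0246 0.1918]
step 2: x^-=[0.3203, 2.4827]  P^-=[0.2122 0.0386; 0.0386 0.2437]  S=[0.4784 0.0569; 0.0569 0.5929]  K=[0.4363 0.0196; 0.0013 0.4102]  nu=[0.1687, -2.5395]  x^+=[0.3440, 1.4412]  P^+=[0.1199 0.0233; 0.0233 0.1439]
step 3: x^-=[0.2670, 1.3418]  P^-=[0.1879 0.0348; 0.0348 0.2040]  S=[0.4545 0.0557; 0.0557 0.5533]  K=[0.4066 0.0186; 0.0046 0.3676]  nu=[-2.0765, -2.3491]  x^+=[-0.6210, 0.4686]  P^+=[0.1117 0.0219; 0.0219 0.1290]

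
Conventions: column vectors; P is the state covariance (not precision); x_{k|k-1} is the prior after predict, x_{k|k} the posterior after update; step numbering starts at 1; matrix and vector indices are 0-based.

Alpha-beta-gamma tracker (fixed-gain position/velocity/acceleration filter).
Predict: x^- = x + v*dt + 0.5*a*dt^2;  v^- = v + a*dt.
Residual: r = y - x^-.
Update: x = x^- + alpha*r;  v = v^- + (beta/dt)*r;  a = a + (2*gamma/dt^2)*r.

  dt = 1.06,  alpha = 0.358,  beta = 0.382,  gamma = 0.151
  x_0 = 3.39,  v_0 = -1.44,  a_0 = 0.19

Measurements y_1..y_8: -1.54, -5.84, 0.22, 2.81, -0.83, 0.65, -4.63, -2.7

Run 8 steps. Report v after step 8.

step 1: x_pred=1.9703  r=-3.5103  x^+=0.7136  v^+=-2.5036  a^+=-0.7535
step 2: x_pred=-2.3635  r=-3.4765  x^+=-3.6081  v^+=-4.5552  a^+=-1.6879
step 3: x_pred=-9.3849  r=9.6049  x^+=-5.9463  v^+=-2.8830  a^+=0.8937
step 4: x_pred=-8.5002  r=11.3102  x^+=-4.4512  v^+=2.1403  a^+=3.9336
step 5: x_pred=0.0274  r=-0.8574  x^+=-0.2795  v^+=6.0009  a^+=3.7032
step 6: x_pred=8.1619  r=-7.5119  x^+=5.4726  v^+=7.2192  a^+=1.6841
step 7: x_pred=14.0711  r=-18.7011  x^+=7.3761  v^+=2.2649  a^+=-3.3423
step 8: x_pred=7.8992  r=-10.5992  x^+=4.1047  v^+=-5.0977  a^+=-6.1912

v_post = -5.0977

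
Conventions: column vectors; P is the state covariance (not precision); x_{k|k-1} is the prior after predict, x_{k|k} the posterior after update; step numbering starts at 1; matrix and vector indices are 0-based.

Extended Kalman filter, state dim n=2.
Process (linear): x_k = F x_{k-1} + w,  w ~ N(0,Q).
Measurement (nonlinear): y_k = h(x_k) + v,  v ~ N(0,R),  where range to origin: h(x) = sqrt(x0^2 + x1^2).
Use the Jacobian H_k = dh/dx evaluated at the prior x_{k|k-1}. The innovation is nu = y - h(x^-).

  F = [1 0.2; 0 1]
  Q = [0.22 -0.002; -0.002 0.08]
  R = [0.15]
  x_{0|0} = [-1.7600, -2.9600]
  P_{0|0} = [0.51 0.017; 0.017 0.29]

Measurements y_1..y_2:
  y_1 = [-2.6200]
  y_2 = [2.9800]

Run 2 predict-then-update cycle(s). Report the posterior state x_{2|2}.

step 1: x^-=[-2.3520, -2.9600]  P^-=[0.7484 0.0730; 0.0730 0.3700]  H_jac=[-0.6221 -0.7829]  S=[0.7376]  K=[-0.7087; -0.4543]  nu=[-6.4007]  x^+=[2.1844, -0.0520]  P^+=[0.3779 -0.1645; -0.1645 0.2178]
step 2: x^-=[2.1740, -0.0520]  P^-=[0.5408 -0.1229; -0.1229 0.2978]  H_jac=[0.9997 -0.0239]  S=[0.6966]  K=[0.7804; -0.1867]  nu=[0.8053]  x^+=[2.8025, -0.2023]  P^+=[0.1166 -0.0215; -0.0215 0.2735]

x_post = [2.8025, -0.2023]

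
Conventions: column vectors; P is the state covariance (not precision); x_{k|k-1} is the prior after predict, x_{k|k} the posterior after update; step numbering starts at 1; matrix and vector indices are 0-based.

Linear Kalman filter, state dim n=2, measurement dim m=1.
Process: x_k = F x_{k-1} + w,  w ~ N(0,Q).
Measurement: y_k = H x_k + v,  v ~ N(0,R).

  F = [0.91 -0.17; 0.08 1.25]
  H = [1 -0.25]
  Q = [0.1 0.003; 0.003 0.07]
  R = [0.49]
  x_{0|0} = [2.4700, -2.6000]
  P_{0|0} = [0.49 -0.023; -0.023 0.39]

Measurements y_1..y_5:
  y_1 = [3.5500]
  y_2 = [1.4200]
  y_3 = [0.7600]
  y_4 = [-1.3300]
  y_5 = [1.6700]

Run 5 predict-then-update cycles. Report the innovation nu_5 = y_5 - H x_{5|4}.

innov = [1.3431]

step 1: x^-=[2.6897, -3.0524]  P^-=[0.5242 -0.0701; -0.0701 0.6779]  S=[1.0916]  K=[0.4962; -0.2194]  nu=[0.0972]  x^+=[2.7379, -3.0737]  P^+=[0.2554 0.0488; 0.0488 0.6253]
step 2: x^-=[3.0141, -3.6231]  P^-=[0.3144 -0.0564; -0.0564 1.0585]  S=[0.8988]  K=[0.3655; -0.3572]  nu=[-2.4998]  x^+=[2.1003, -2.7302]  P^+=[0.1943 0.0609; 0.0609 0.9438]
step 3: x^-=[2.3754, -3.2447]  P^-=[0.2694 -0.1149; -0.1149 1.5581]  S=[0.9142]  K=[0.3261; -0.5518]  nu=[-2.4266]  x^+=[1.5842, -1.9057]  P^+=[0.1722 0.0496; 0.0496 1.2798]
step 4: x^-=[1.7656, -2.2554]  P^-=[0.2642 -0.2007; -0.2007 2.0806]  S=[0.9846]  K=[0.3193; -0.7321]  nu=[-3.6594]  x^+=[0.5971, 0.4238]  P^+=[0.1638 0.0295; 0.0295 1.5528]
step 5: x^-=[0.4713, 0.5776]  P^-=[0.2714 -0.2819; -0.2819 2.5033]  S=[1.0589]  K=[0.3229; -0.8573]  nu=[1.3431]  x^+=[0.9050, -0.5739]  P^+=[0.1610 0.0112; 0.0112 1.7250]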